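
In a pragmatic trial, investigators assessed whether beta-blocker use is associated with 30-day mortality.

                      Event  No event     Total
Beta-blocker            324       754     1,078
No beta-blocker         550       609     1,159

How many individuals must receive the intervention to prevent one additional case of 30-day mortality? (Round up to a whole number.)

6

Risk in treated group = 324/1078 = 0.30056; risk in control = 550/1159 = 0.47455.
Absolute risk reduction = 0.47455 − 0.30056 = 0.17399
NNT = 1 / ARR = 1 / 0.17399 = 5.747 → round up → 6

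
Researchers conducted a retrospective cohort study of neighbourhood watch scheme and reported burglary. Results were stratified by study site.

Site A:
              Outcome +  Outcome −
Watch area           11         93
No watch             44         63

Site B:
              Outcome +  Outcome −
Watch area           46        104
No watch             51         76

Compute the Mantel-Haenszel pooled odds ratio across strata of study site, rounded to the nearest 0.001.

0.413

OR_MH = Σ(aᵢdᵢ/nᵢ) / Σ(bᵢcᵢ/nᵢ), where nᵢ is the stratum total.
Stratum 1 (Site A): n = 211; a·d/n = 11·63/211 = 3.2844; b·c/n = 93·44/211 = 19.3934
Stratum 2 (Site B): n = 277; a·d/n = 46·76/277 = 12.6209; b·c/n = 104·51/277 = 19.1480
OR_MH = (3.2844 + 12.6209) / (19.3934 + 19.1480) = 15.9053 / 38.5414 = 0.41268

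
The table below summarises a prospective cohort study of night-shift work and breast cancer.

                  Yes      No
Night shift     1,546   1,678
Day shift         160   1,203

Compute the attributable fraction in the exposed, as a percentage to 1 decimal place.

75.5

Cells: a = 1546, b = 1678, c = 160, d = 1203.
Risk in exposed = 1546/3224 = 0.47953; risk in unexposed = 160/1363 = 0.11739.
RR = 0.47953/0.11739 = 4.08498
AR% = (RR − 1)/RR × 100 = (4.08498 − 1)/4.08498 × 100 = 75.5201%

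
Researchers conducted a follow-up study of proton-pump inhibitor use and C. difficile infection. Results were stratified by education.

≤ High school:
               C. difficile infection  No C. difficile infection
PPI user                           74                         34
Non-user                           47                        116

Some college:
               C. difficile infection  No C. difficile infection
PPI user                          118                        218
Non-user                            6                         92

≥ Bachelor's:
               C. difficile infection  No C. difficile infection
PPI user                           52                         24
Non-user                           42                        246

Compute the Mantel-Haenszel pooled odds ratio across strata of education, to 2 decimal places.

OR_MH = Σ(aᵢdᵢ/nᵢ) / Σ(bᵢcᵢ/nᵢ), where nᵢ is the stratum total.
Stratum 1 (≤ High school): n = 271; a·d/n = 74·116/271 = 31.6753; b·c/n = 34·47/271 = 5.8967
Stratum 2 (Some college): n = 434; a·d/n = 118·92/434 = 25.0138; b·c/n = 218·6/434 = 3.0138
Stratum 3 (≥ Bachelor's): n = 364; a·d/n = 52·246/364 = 35.1429; b·c/n = 24·42/364 = 2.7692
OR_MH = (31.6753 + 25.0138 + 35.1429) / (5.8967 + 3.0138 + 2.7692) = 91.8320 / 11.6797 = 7.86250

7.86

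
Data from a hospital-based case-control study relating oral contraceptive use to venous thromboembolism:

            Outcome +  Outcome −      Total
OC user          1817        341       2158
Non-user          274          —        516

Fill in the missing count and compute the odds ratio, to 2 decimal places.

4.71

The missing cell is in the unexposed row: 516 − 274 = 242.
So a = 1817, b = 341, c = 274, d = 242.
OR = (a·d)/(b·c) = (1817 × 242) / (341 × 274) = 439714 / 93434 = 4.70615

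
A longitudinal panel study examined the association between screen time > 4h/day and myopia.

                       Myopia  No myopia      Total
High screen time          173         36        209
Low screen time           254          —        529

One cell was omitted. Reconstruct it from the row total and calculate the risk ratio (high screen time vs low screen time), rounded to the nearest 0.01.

The missing cell is in the unexposed row: 529 − 254 = 275.
So a = 173, b = 36, c = 254, d = 275.
RR = [a/(a+b)] / [c/(c+d)] = (173/209) / (254/529) = 0.82775/0.48015 = 1.72394

1.72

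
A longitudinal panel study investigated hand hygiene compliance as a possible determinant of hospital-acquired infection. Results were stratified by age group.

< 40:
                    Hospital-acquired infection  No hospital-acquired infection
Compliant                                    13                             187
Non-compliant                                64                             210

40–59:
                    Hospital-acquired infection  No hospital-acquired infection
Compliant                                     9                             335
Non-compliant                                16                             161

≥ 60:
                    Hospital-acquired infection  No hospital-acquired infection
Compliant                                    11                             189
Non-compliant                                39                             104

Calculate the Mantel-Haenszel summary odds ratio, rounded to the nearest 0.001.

OR_MH = Σ(aᵢdᵢ/nᵢ) / Σ(bᵢcᵢ/nᵢ), where nᵢ is the stratum total.
Stratum 1 (< 40): n = 474; a·d/n = 13·210/474 = 5.7595; b·c/n = 187·64/474 = 25.2489
Stratum 2 (40–59): n = 521; a·d/n = 9·161/521 = 2.7812; b·c/n = 335·16/521 = 10.2879
Stratum 3 (≥ 60): n = 343; a·d/n = 11·104/343 = 3.3353; b·c/n = 189·39/343 = 21.4898
OR_MH = (5.7595 + 2.7812 + 3.3353) / (25.2489 + 10.2879 + 21.4898) = 11.8760 / 57.0266 = 0.20825

0.208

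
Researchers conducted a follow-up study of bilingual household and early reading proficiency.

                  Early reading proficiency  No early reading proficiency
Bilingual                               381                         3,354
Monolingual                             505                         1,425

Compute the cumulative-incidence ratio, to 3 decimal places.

Cells: a = 381, b = 3354, c = 505, d = 1425.
Risk in exposed = 381/3735 = 0.10201; risk in unexposed = 505/1930 = 0.26166.
RR = 0.10201 / 0.26166 = 0.38985
The risk is 61% lower among the exposed than among the unexposed.

0.390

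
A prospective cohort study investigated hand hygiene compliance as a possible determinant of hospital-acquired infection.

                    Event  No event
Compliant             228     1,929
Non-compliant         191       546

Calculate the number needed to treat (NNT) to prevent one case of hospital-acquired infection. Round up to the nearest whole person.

7

Risk in treated group = 228/2157 = 0.10570; risk in control = 191/737 = 0.25916.
Absolute risk reduction = 0.25916 − 0.10570 = 0.15346
NNT = 1 / ARR = 1 / 0.15346 = 6.517 → round up → 7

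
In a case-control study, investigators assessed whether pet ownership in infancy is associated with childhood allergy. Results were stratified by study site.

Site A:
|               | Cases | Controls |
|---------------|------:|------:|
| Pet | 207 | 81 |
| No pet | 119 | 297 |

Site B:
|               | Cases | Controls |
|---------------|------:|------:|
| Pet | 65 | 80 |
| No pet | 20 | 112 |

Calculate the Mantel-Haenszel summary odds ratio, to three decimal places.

5.836

OR_MH = Σ(aᵢdᵢ/nᵢ) / Σ(bᵢcᵢ/nᵢ), where nᵢ is the stratum total.
Stratum 1 (Site A): n = 704; a·d/n = 207·297/704 = 87.3281; b·c/n = 81·119/704 = 13.6918
Stratum 2 (Site B): n = 277; a·d/n = 65·112/277 = 26.2816; b·c/n = 80·20/277 = 5.7762
OR_MH = (87.3281 + 26.2816) / (13.6918 + 5.7762) = 113.6097 / 19.4679 = 5.83574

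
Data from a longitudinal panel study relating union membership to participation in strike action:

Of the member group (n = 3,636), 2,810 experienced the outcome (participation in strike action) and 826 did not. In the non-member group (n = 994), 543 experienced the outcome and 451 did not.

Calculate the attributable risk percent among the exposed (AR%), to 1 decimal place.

29.3

From the description: a = 2810, b = 826, c = 543, d = 451.
Risk in exposed = 2810/3636 = 0.77283; risk in unexposed = 543/994 = 0.54628.
RR = 0.77283/0.54628 = 1.41472
AR% = (RR − 1)/RR × 100 = (1.41472 − 1)/1.41472 × 100 = 29.3144%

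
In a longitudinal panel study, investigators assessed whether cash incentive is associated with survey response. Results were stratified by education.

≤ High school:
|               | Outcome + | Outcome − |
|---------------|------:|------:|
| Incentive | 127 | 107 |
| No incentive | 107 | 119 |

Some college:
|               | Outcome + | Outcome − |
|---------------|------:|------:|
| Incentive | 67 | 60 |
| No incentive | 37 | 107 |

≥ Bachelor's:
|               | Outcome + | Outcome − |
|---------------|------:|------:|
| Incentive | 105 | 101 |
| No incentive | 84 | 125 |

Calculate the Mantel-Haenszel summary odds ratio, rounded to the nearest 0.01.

1.70

OR_MH = Σ(aᵢdᵢ/nᵢ) / Σ(bᵢcᵢ/nᵢ), where nᵢ is the stratum total.
Stratum 1 (≤ High school): n = 460; a·d/n = 127·119/460 = 32.8543; b·c/n = 107·107/460 = 24.8891
Stratum 2 (Some college): n = 271; a·d/n = 67·107/271 = 26.4539; b·c/n = 60·37/271 = 8.1919
Stratum 3 (≥ Bachelor's): n = 415; a·d/n = 105·125/415 = 31.6265; b·c/n = 101·84/415 = 20.4434
OR_MH = (32.8543 + 26.4539 + 31.6265) / (24.8891 + 8.1919 + 20.4434) = 90.9347 / 53.5244 = 1.69894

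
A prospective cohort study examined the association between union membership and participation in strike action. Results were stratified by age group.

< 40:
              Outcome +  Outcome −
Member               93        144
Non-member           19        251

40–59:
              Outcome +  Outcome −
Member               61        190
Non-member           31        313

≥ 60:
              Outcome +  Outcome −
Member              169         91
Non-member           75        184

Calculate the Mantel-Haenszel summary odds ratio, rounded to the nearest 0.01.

4.85

OR_MH = Σ(aᵢdᵢ/nᵢ) / Σ(bᵢcᵢ/nᵢ), where nᵢ is the stratum total.
Stratum 1 (< 40): n = 507; a·d/n = 93·251/507 = 46.0414; b·c/n = 144·19/507 = 5.3964
Stratum 2 (40–59): n = 595; a·d/n = 61·313/595 = 32.0891; b·c/n = 190·31/595 = 9.8992
Stratum 3 (≥ 60): n = 519; a·d/n = 169·184/519 = 59.9152; b·c/n = 91·75/519 = 13.1503
OR_MH = (46.0414 + 32.0891 + 59.9152) / (5.3964 + 9.8992 + 13.1503) = 138.0457 / 28.4459 = 4.85292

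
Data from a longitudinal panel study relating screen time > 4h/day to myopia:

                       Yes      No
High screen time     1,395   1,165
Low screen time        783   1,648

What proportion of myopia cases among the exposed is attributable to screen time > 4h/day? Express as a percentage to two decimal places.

40.89

Cells: a = 1395, b = 1165, c = 783, d = 1648.
Risk in exposed = 1395/2560 = 0.54492; risk in unexposed = 783/2431 = 0.32209.
RR = 0.54492/0.32209 = 1.69183
AR% = (RR − 1)/RR × 100 = (1.69183 − 1)/1.69183 × 100 = 40.8925%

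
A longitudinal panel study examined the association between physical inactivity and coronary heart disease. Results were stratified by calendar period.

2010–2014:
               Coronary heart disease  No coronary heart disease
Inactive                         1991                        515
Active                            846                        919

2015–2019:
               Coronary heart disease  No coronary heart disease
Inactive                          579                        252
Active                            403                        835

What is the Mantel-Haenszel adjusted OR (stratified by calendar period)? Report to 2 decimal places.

OR_MH = Σ(aᵢdᵢ/nᵢ) / Σ(bᵢcᵢ/nᵢ), where nᵢ is the stratum total.
Stratum 1 (2010–2014): n = 4271; a·d/n = 1991·919/4271 = 428.4076; b·c/n = 515·846/4271 = 102.0112
Stratum 2 (2015–2019): n = 2069; a·d/n = 579·835/2069 = 233.6709; b·c/n = 252·403/2069 = 49.0846
OR_MH = (428.4076 + 233.6709) / (102.0112 + 49.0846) = 662.0785 / 151.0958 = 4.38185

4.38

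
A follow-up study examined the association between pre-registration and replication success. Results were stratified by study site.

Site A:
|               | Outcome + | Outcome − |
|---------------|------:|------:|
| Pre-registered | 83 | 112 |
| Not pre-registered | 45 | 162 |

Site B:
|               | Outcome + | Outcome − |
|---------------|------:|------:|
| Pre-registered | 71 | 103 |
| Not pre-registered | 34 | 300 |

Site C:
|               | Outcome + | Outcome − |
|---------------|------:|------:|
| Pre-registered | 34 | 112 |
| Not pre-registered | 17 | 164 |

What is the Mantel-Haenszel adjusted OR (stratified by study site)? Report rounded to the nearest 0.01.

3.66

OR_MH = Σ(aᵢdᵢ/nᵢ) / Σ(bᵢcᵢ/nᵢ), where nᵢ is the stratum total.
Stratum 1 (Site A): n = 402; a·d/n = 83·162/402 = 33.4478; b·c/n = 112·45/402 = 12.5373
Stratum 2 (Site B): n = 508; a·d/n = 71·300/508 = 41.9291; b·c/n = 103·34/508 = 6.8937
Stratum 3 (Site C): n = 327; a·d/n = 34·164/327 = 17.0520; b·c/n = 112·17/327 = 5.8226
OR_MH = (33.4478 + 41.9291 + 17.0520) / (12.5373 + 6.8937 + 5.8226) = 92.4289 / 25.2536 = 3.66002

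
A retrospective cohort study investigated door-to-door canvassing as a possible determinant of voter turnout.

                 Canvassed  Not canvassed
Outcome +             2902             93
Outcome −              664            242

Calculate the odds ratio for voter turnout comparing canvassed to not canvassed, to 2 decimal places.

Reading the table with exposure as columns: a = 2902 (Canvassed, case), b = 664 (Canvassed, non-case), c = 93 (Not canvassed, case), d = 242.
OR = (a·d)/(b·c) = (2902 × 242) / (664 × 93) = 702284 / 61752 = 11.37265
The odds of voter turnout are about 11.37 times as high in the canvassed group.

11.37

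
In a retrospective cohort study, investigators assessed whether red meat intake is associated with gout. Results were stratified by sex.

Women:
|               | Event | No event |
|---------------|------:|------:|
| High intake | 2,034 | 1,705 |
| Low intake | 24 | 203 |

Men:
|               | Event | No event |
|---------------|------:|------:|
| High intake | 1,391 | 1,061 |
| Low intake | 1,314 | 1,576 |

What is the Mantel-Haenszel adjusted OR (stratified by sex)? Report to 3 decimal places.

OR_MH = Σ(aᵢdᵢ/nᵢ) / Σ(bᵢcᵢ/nᵢ), where nᵢ is the stratum total.
Stratum 1 (Women): n = 3966; a·d/n = 2034·203/3966 = 104.1104; b·c/n = 1705·24/3966 = 10.3177
Stratum 2 (Men): n = 5342; a·d/n = 1391·1576/5342 = 410.3736; b·c/n = 1061·1314/5342 = 260.9798
OR_MH = (104.1104 + 410.3736) / (10.3177 + 260.9798) = 514.4841 / 271.2975 = 1.89638

1.896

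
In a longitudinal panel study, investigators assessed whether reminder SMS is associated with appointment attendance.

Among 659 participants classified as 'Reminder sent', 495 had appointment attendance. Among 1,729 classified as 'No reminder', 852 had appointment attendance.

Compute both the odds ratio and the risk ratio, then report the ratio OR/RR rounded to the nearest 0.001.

2.038

From the description: a = 495, b = 164, c = 852, d = 877.
OR = (495·877)/(164·852) = 434115/139728 = 3.10686
Risk in exposed = 495/659 = 0.75114; risk in unexposed = 852/1729 = 0.49277; RR = 1.52432
OR/RR = 3.10686 / 1.52432 = 2.03820
The outcome is not rare, so the OR lies further from 1 than the RR.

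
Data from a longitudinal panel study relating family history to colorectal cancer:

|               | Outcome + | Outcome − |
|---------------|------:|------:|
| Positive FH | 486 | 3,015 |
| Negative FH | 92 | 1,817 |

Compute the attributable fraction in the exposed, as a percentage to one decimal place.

Cells: a = 486, b = 3015, c = 92, d = 1817.
Risk in exposed = 486/3501 = 0.13882; risk in unexposed = 92/1909 = 0.04819.
RR = 0.13882/0.04819 = 2.88046
AR% = (RR − 1)/RR × 100 = (2.88046 − 1)/2.88046 × 100 = 65.2834%

65.3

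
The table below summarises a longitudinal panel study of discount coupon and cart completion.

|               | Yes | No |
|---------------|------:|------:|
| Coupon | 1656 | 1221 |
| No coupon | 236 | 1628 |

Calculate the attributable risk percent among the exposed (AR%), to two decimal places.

Cells: a = 1656, b = 1221, c = 236, d = 1628.
Risk in exposed = 1656/2877 = 0.57560; risk in unexposed = 236/1864 = 0.12661.
RR = 0.57560/0.12661 = 4.54626
AR% = (RR − 1)/RR × 100 = (4.54626 − 1)/4.54626 × 100 = 78.0039%

78.00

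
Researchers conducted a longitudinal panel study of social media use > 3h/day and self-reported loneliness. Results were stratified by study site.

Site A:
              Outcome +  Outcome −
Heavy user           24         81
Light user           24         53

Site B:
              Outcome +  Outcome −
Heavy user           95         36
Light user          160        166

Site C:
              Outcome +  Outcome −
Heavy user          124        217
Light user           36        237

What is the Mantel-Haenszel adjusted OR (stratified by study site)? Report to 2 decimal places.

2.48

OR_MH = Σ(aᵢdᵢ/nᵢ) / Σ(bᵢcᵢ/nᵢ), where nᵢ is the stratum total.
Stratum 1 (Site A): n = 182; a·d/n = 24·53/182 = 6.9890; b·c/n = 81·24/182 = 10.6813
Stratum 2 (Site B): n = 457; a·d/n = 95·166/457 = 34.5077; b·c/n = 36·160/457 = 12.6039
Stratum 3 (Site C): n = 614; a·d/n = 124·237/614 = 47.8632; b·c/n = 217·36/614 = 12.7231
OR_MH = (6.9890 + 34.5077 + 47.8632) / (10.6813 + 12.6039 + 12.7231) = 89.3599 / 36.0084 = 2.48164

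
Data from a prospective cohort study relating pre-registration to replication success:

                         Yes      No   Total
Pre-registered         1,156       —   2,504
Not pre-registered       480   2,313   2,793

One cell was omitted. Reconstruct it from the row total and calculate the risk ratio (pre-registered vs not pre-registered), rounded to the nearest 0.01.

2.69

The missing cell is in the exposed row: 2504 − 1156 = 1348.
So a = 1156, b = 1348, c = 480, d = 2313.
RR = [a/(a+b)] / [c/(c+d)] = (1156/2504) / (480/2793) = 0.46166/0.17186 = 2.68629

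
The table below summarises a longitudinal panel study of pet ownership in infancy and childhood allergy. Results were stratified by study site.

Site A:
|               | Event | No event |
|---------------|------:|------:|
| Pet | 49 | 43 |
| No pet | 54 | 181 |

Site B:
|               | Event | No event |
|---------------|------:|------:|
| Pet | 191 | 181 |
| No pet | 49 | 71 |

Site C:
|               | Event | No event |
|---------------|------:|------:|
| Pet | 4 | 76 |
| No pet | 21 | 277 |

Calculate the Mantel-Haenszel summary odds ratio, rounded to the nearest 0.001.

1.963

OR_MH = Σ(aᵢdᵢ/nᵢ) / Σ(bᵢcᵢ/nᵢ), where nᵢ is the stratum total.
Stratum 1 (Site A): n = 327; a·d/n = 49·181/327 = 27.1223; b·c/n = 43·54/327 = 7.1009
Stratum 2 (Site B): n = 492; a·d/n = 191·71/492 = 27.5630; b·c/n = 181·49/492 = 18.0264
Stratum 3 (Site C): n = 378; a·d/n = 4·277/378 = 2.9312; b·c/n = 76·21/378 = 4.2222
OR_MH = (27.1223 + 27.5630 + 2.9312) / (7.1009 + 18.0264 + 4.2222) = 57.6165 / 29.3496 = 1.96311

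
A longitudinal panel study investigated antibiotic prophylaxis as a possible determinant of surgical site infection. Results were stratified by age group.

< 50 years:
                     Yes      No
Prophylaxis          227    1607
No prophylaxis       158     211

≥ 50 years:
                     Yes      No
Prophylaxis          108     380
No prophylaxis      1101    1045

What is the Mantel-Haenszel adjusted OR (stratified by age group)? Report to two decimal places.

0.24

OR_MH = Σ(aᵢdᵢ/nᵢ) / Σ(bᵢcᵢ/nᵢ), where nᵢ is the stratum total.
Stratum 1 (< 50 years): n = 2203; a·d/n = 227·211/2203 = 21.7417; b·c/n = 1607·158/2203 = 115.2547
Stratum 2 (≥ 50 years): n = 2634; a·d/n = 108·1045/2634 = 42.8474; b·c/n = 380·1101/2634 = 158.8383
OR_MH = (21.7417 + 42.8474) / (115.2547 + 158.8383) = 64.5891 / 274.0929 = 0.23565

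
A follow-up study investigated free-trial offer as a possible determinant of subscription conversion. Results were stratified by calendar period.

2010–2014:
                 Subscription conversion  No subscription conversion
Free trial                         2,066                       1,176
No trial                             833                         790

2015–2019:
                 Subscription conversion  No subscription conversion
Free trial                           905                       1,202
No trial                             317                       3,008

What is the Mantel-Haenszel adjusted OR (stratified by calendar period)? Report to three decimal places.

OR_MH = Σ(aᵢdᵢ/nᵢ) / Σ(bᵢcᵢ/nᵢ), where nᵢ is the stratum total.
Stratum 1 (2010–2014): n = 4865; a·d/n = 2066·790/4865 = 335.4861; b·c/n = 1176·833/4865 = 201.3583
Stratum 2 (2015–2019): n = 5432; a·d/n = 905·3008/5432 = 501.1487; b·c/n = 1202·317/5432 = 70.1462
OR_MH = (335.4861 + 501.1487) / (201.3583 + 70.1462) = 836.6349 / 271.5044 = 3.08148

3.081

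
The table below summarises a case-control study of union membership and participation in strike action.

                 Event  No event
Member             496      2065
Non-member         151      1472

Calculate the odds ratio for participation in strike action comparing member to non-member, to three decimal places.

Cells: a = 496, b = 2065, c = 151, d = 1472.
OR = (a·d)/(b·c) = (496 × 1472) / (2065 × 151) = 730112 / 311815 = 2.34149
The odds of participation in strike action are about 2.34 times as high in the member group.

2.341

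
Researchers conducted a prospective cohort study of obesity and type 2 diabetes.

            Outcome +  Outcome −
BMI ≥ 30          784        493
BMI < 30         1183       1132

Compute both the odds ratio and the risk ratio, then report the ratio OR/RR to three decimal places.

1.267

Cells: a = 784, b = 493, c = 1183, d = 1132.
OR = (784·1132)/(493·1183) = 887488/583219 = 1.52171
Risk in exposed = 784/1277 = 0.61394; risk in unexposed = 1183/2315 = 0.51102; RR = 1.20141
OR/RR = 1.52171 / 1.20141 = 1.26660
The outcome is not rare, so the OR lies further from 1 than the RR.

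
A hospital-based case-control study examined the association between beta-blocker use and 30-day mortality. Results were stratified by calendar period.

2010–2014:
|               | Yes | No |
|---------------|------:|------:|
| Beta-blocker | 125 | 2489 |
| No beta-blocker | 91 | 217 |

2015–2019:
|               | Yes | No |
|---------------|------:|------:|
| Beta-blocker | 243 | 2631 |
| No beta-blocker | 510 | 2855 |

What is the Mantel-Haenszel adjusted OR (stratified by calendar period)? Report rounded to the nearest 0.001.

OR_MH = Σ(aᵢdᵢ/nᵢ) / Σ(bᵢcᵢ/nᵢ), where nᵢ is the stratum total.
Stratum 1 (2010–2014): n = 2922; a·d/n = 125·217/2922 = 9.2830; b·c/n = 2489·91/2922 = 77.5151
Stratum 2 (2015–2019): n = 6239; a·d/n = 243·2855/6239 = 111.1981; b·c/n = 2631·510/6239 = 215.0681
OR_MH = (9.2830 + 111.1981) / (77.5151 + 215.0681) = 120.4811 / 292.5832 = 0.41178

0.412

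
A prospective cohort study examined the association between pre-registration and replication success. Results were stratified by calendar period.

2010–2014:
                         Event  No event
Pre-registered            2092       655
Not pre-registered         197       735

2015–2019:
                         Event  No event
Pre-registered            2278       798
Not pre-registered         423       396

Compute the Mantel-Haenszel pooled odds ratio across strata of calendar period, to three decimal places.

OR_MH = Σ(aᵢdᵢ/nᵢ) / Σ(bᵢcᵢ/nᵢ), where nᵢ is the stratum total.
Stratum 1 (2010–2014): n = 3679; a·d/n = 2092·735/3679 = 417.9451; b·c/n = 655·197/3679 = 35.0734
Stratum 2 (2015–2019): n = 3895; a·d/n = 2278·396/3895 = 231.6015; b·c/n = 798·423/3895 = 86.6634
OR_MH = (417.9451 + 231.6015) / (35.0734 + 86.6634) = 649.5466 / 121.7368 = 5.33566

5.336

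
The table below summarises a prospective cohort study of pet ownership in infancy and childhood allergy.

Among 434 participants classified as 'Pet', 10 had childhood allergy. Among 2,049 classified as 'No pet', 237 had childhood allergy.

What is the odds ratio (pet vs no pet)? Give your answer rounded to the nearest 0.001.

From the description: a = 10, b = 424, c = 237, d = 1812.
OR = (a·d)/(b·c) = (10 × 1812) / (424 × 237) = 18120 / 100488 = 0.18032
Exposure is associated with lower odds of childhood allergy (OR = 0.18 < 1).

0.180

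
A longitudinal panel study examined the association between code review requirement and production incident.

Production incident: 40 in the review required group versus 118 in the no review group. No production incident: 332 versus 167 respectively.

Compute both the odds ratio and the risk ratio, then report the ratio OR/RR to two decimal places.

From the description: a = 40, b = 332, c = 118, d = 167.
OR = (40·167)/(332·118) = 6680/39176 = 0.17051
Risk in exposed = 40/372 = 0.10753; risk in unexposed = 118/285 = 0.41404; RR = 0.25970
OR/RR = 0.17051 / 0.25970 = 0.65656
The outcome is not rare, so the OR lies further from 1 than the RR.

0.66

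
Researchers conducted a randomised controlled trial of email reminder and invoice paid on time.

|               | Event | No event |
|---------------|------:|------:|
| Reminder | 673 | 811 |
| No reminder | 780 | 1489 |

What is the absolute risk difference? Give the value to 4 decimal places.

0.1097

Cells: a = 673, b = 811, c = 780, d = 1489.
Risk in exposed = 673/1484 = 0.453504; risk in unexposed = 780/2269 = 0.343764.
Risk difference = 0.453504 − 0.343764 = 0.109740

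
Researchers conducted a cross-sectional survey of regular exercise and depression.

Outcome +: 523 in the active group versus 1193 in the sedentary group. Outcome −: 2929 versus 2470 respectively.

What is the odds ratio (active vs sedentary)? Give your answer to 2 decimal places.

From the description: a = 523, b = 2929, c = 1193, d = 2470.
OR = (a·d)/(b·c) = (523 × 2470) / (2929 × 1193) = 1291810 / 3494297 = 0.36969
Exposure is associated with lower odds of depression (OR = 0.37 < 1).

0.37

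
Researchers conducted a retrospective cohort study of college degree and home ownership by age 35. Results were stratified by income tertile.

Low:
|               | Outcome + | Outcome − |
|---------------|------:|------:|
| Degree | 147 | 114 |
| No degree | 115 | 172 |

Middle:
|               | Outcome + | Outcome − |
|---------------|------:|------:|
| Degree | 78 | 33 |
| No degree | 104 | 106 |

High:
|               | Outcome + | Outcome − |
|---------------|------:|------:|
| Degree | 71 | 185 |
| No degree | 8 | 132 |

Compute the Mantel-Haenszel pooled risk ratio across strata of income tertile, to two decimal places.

RR_MH = Σ(aᵢ·n₀ᵢ/nᵢ) / Σ(cᵢ·n₁ᵢ/nᵢ), with n₁ᵢ = aᵢ+bᵢ (exposed), n₀ᵢ = cᵢ+dᵢ (unexposed), nᵢ = n₁ᵢ+n₀ᵢ.
Stratum 1 (Low): n₁ = 261, n₀ = 287, n = 548; a·n₀/n = 147·287/548 = 76.9872; c·n₁/n = 115·261/548 = 54.7719
Stratum 2 (Middle): n₁ = 111, n₀ = 210, n = 321; a·n₀/n = 78·210/321 = 51.0280; c·n₁/n = 104·111/321 = 35.9626
Stratum 3 (High): n₁ = 256, n₀ = 140, n = 396; a·n₀/n = 71·140/396 = 25.1010; c·n₁/n = 8·256/396 = 5.1717
RR_MH = (76.9872 + 51.0280 + 25.1010) / (54.7719 + 35.9626 + 5.1717) = 153.1163 / 95.9062 = 1.59652

1.60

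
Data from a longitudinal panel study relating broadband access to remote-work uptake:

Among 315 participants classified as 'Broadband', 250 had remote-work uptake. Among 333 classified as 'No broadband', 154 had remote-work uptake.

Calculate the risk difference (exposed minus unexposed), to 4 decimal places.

0.3312

From the description: a = 250, b = 65, c = 154, d = 179.
Risk in exposed = 250/315 = 0.793651; risk in unexposed = 154/333 = 0.462462.
Risk difference = 0.793651 − 0.462462 = 0.331188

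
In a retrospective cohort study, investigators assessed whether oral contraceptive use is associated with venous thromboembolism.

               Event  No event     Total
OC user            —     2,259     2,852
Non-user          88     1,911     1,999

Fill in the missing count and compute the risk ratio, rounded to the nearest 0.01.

4.72

The missing cell is in the exposed row: 2852 − 2259 = 593.
So a = 593, b = 2259, c = 88, d = 1911.
RR = [a/(a+b)] / [c/(c+d)] = (593/2852) / (88/1999) = 0.20792/0.04402 = 4.72319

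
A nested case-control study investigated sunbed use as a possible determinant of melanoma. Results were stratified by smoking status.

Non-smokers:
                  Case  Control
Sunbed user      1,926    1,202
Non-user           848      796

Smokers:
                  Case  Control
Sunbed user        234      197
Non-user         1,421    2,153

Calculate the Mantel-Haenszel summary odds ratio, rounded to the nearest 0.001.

1.577

OR_MH = Σ(aᵢdᵢ/nᵢ) / Σ(bᵢcᵢ/nᵢ), where nᵢ is the stratum total.
Stratum 1 (Non-smokers): n = 4772; a·d/n = 1926·796/4772 = 321.2691; b·c/n = 1202·848/4772 = 213.5993
Stratum 2 (Smokers): n = 4005; a·d/n = 234·2153/4005 = 125.7933; b·c/n = 197·1421/4005 = 69.8969
OR_MH = (321.2691 + 125.7933) / (213.5993 + 69.8969) = 447.0623 / 283.4962 = 1.57696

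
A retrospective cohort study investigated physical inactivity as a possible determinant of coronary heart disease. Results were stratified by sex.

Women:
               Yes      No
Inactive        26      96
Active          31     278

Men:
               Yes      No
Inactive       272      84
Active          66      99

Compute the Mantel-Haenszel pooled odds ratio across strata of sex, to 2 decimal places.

3.90

OR_MH = Σ(aᵢdᵢ/nᵢ) / Σ(bᵢcᵢ/nᵢ), where nᵢ is the stratum total.
Stratum 1 (Women): n = 431; a·d/n = 26·278/431 = 16.7703; b·c/n = 96·31/431 = 6.9049
Stratum 2 (Men): n = 521; a·d/n = 272·99/521 = 51.6852; b·c/n = 84·66/521 = 10.6411
OR_MH = (16.7703 + 51.6852) / (6.9049 + 10.6411) = 68.4555 / 17.5459 = 3.90150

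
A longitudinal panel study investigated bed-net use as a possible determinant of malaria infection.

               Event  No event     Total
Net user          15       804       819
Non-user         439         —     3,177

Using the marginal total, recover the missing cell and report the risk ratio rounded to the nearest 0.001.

The missing cell is in the unexposed row: 3177 − 439 = 2738.
So a = 15, b = 804, c = 439, d = 2738.
RR = [a/(a+b)] / [c/(c+d)] = (15/819) / (439/3177) = 0.01832/0.13818 = 0.13254

0.133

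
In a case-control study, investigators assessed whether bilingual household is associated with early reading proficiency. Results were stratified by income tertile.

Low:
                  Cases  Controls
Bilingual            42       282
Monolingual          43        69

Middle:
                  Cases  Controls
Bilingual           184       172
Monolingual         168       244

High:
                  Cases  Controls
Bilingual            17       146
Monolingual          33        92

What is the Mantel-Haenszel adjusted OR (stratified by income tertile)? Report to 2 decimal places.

0.86

OR_MH = Σ(aᵢdᵢ/nᵢ) / Σ(bᵢcᵢ/nᵢ), where nᵢ is the stratum total.
Stratum 1 (Low): n = 436; a·d/n = 42·69/436 = 6.6468; b·c/n = 282·43/436 = 27.8119
Stratum 2 (Middle): n = 768; a·d/n = 184·244/768 = 58.4583; b·c/n = 172·168/768 = 37.6250
Stratum 3 (High): n = 288; a·d/n = 17·92/288 = 5.4306; b·c/n = 146·33/288 = 16.7292
OR_MH = (6.6468 + 58.4583 + 5.4306) / (27.8119 + 37.6250 + 16.7292) = 70.5357 / 82.1661 = 0.85845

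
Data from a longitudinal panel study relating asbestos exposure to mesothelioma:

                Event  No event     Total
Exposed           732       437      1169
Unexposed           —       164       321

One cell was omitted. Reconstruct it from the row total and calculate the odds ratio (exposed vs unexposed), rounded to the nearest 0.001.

1.750

The missing cell is in the unexposed row: 321 − 164 = 157.
So a = 732, b = 437, c = 157, d = 164.
OR = (a·d)/(b·c) = (732 × 164) / (437 × 157) = 120048 / 68609 = 1.74974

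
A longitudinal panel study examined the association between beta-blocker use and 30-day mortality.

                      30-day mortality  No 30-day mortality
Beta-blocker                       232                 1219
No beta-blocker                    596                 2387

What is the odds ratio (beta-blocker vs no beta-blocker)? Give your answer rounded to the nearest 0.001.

0.762

Cells: a = 232, b = 1219, c = 596, d = 2387.
OR = (a·d)/(b·c) = (232 × 2387) / (1219 × 596) = 553784 / 726524 = 0.76224
Exposure is associated with lower odds of 30-day mortality (OR = 0.76 < 1).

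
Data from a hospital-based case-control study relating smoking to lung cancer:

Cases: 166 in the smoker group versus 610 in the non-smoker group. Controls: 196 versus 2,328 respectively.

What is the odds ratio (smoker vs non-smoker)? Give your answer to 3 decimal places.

3.232

From the description: a = 166, b = 196, c = 610, d = 2328.
OR = (a·d)/(b·c) = (166 × 2328) / (196 × 610) = 386448 / 119560 = 3.23225
The odds of lung cancer are about 3.23 times as high in the smoker group.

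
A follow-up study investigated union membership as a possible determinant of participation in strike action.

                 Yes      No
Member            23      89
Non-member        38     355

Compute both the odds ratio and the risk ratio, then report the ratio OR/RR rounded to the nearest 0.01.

Cells: a = 23, b = 89, c = 38, d = 355.
OR = (23·355)/(89·38) = 8165/3382 = 2.41425
Risk in exposed = 23/112 = 0.20536; risk in unexposed = 38/393 = 0.09669; RR = 2.12383
OR/RR = 2.41425 / 2.12383 = 1.13675
The outcome is not rare, so the OR lies further from 1 than the RR.

1.14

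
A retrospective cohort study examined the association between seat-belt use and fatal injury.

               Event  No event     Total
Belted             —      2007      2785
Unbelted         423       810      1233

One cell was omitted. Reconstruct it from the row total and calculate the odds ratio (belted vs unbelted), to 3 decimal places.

0.742

The missing cell is in the exposed row: 2785 − 2007 = 778.
So a = 778, b = 2007, c = 423, d = 810.
OR = (a·d)/(b·c) = (778 × 810) / (2007 × 423) = 630180 / 848961 = 0.74230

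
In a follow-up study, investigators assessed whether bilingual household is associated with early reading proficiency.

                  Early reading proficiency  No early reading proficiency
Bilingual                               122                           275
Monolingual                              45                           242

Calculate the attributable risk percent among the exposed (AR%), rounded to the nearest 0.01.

Cells: a = 122, b = 275, c = 45, d = 242.
Risk in exposed = 122/397 = 0.30730; risk in unexposed = 45/287 = 0.15679.
RR = 0.30730/0.15679 = 1.95992
AR% = (RR − 1)/RR × 100 = (1.95992 − 1)/1.95992 × 100 = 48.9776%

48.98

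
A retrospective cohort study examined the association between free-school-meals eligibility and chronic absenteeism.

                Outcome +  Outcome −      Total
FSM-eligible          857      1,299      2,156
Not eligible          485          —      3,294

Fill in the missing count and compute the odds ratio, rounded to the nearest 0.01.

The missing cell is in the unexposed row: 3294 − 485 = 2809.
So a = 857, b = 1299, c = 485, d = 2809.
OR = (a·d)/(b·c) = (857 × 2809) / (1299 × 485) = 2407313 / 630015 = 3.82104

3.82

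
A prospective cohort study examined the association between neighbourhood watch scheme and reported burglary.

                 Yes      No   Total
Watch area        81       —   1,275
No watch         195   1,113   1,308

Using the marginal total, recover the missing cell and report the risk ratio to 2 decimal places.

The missing cell is in the exposed row: 1275 − 81 = 1194.
So a = 81, b = 1194, c = 195, d = 1113.
RR = [a/(a+b)] / [c/(c+d)] = (81/1275) / (195/1308) = 0.06353/0.14908 = 0.42614

0.43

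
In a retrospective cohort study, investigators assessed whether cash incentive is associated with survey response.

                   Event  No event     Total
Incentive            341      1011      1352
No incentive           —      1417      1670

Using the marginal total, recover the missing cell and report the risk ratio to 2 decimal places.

The missing cell is in the unexposed row: 1670 − 1417 = 253.
So a = 341, b = 1011, c = 253, d = 1417.
RR = [a/(a+b)] / [c/(c+d)] = (341/1352) / (253/1670) = 0.25222/0.15150 = 1.66484

1.66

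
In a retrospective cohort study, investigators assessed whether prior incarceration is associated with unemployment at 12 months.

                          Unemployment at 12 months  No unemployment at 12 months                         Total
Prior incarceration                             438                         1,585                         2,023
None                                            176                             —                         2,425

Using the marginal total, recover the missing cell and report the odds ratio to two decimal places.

The missing cell is in the unexposed row: 2425 − 176 = 2249.
So a = 438, b = 1585, c = 176, d = 2249.
OR = (a·d)/(b·c) = (438 × 2249) / (1585 × 176) = 985062 / 278960 = 3.53119

3.53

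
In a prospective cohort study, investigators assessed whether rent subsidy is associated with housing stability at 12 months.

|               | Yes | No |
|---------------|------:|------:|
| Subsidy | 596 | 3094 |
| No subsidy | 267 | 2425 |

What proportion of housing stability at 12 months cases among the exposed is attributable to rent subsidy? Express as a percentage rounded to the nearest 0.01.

38.59

Cells: a = 596, b = 3094, c = 267, d = 2425.
Risk in exposed = 596/3690 = 0.16152; risk in unexposed = 267/2692 = 0.09918.
RR = 0.16152/0.09918 = 1.62848
AR% = (RR − 1)/RR × 100 = (1.62848 − 1)/1.62848 × 100 = 38.5932%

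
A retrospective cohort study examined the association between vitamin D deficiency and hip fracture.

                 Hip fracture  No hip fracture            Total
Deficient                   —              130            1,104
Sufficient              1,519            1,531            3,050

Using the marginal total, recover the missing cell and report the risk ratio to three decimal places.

The missing cell is in the exposed row: 1104 − 130 = 974.
So a = 974, b = 130, c = 1519, d = 1531.
RR = [a/(a+b)] / [c/(c+d)] = (974/1104) / (1519/3050) = 0.88225/0.49803 = 1.77146

1.771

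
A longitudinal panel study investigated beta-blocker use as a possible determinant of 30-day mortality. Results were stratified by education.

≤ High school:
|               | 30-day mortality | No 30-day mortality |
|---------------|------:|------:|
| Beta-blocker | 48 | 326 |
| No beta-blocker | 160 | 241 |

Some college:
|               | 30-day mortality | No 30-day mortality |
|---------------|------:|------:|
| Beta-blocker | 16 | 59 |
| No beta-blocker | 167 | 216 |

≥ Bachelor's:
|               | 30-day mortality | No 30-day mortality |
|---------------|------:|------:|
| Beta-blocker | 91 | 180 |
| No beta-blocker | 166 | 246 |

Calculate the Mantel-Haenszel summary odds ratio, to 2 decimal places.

0.42

OR_MH = Σ(aᵢdᵢ/nᵢ) / Σ(bᵢcᵢ/nᵢ), where nᵢ is the stratum total.
Stratum 1 (≤ High school): n = 775; a·d/n = 48·241/775 = 14.9265; b·c/n = 326·160/775 = 67.3032
Stratum 2 (Some college): n = 458; a·d/n = 16·216/458 = 7.5459; b·c/n = 59·167/458 = 21.5131
Stratum 3 (≥ Bachelor's): n = 683; a·d/n = 91·246/683 = 32.7760; b·c/n = 180·166/683 = 43.7482
OR_MH = (14.9265 + 7.5459 + 32.7760) / (67.3032 + 21.5131 + 43.7482) = 55.2483 / 132.5645 = 0.41677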